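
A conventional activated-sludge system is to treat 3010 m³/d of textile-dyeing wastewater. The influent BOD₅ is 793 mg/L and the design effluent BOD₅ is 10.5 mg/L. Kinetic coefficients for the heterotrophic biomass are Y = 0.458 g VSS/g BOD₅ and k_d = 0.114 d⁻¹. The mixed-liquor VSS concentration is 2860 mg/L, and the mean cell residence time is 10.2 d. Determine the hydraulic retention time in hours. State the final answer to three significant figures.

τ ≈ 14.2 h

Rearranging the biomass balance for a CMAS with decay, V = Y·Q·ΔS·θ_c / [X·(1+k_d θ_c)] = 0.458 × 3010 × (793 − 10.5) × 10.2 / [2860 × (1 + 0.114 × 10.2)] = 1.1×10^7 / 6186 = 1779 m³.
HRT = V/Q = 1779 m³ / 3010 m³·d⁻¹ = 0.5910 d × 24 = 14.18 h.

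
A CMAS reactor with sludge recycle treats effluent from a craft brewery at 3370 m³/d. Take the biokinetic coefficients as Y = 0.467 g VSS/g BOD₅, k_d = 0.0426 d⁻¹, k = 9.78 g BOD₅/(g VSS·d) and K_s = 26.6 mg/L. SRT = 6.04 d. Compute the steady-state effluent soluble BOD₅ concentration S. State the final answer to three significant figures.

S ≈ 1.27 mg/L

Effluent substrate depends only on kinetics and SRT: S = K_s(1 + k_d θ_c) / [θ_c(Yk − k_d) − 1] = 26.6 × (1 + 0.0426 × 6.04) / [6.04 × (0.467 × 9.78 − 0.0426) − 1] = 33.44 / 26.33 = 1.270 mg/L.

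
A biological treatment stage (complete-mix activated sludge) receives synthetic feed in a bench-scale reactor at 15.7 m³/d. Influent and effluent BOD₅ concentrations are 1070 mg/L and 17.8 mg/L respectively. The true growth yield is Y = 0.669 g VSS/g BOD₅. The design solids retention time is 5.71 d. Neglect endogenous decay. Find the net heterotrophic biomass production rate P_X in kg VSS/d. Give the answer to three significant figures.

No decay correction is needed, so Y_obs = Y = 0.669.
Mass of BOD₅ removed per day: Q(S₀ − S) = 15.7 × 1052 g/m³ = 16.52 kg/d.
So the net sludge growth is P_X = 0.6690 × 16.52 = 11.05 kg VSS/d.

P_X ≈ 11.1 kg VSS/d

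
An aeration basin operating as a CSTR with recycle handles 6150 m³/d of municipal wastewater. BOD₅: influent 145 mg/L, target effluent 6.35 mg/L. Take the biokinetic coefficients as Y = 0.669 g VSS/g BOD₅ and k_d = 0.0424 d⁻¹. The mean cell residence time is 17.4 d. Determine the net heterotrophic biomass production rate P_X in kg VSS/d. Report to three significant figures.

The observed yield is Y_obs = Y/(1 + k_d·θ_c) = 0.669 / (1 + 0.0424 × 17.4) = 0.669 / 1.738 = 0.3850 g VSS per g BOD₅ removed.
Q·(S₀ − S) = 6150 × (145 − 6.35) × 10⁻³ = 852.7 kg/d removed.
So the net sludge growth is P_X = 0.3850 × 852.7 = 328.3 kg VSS/d.

P_X ≈ 328 kg VSS/d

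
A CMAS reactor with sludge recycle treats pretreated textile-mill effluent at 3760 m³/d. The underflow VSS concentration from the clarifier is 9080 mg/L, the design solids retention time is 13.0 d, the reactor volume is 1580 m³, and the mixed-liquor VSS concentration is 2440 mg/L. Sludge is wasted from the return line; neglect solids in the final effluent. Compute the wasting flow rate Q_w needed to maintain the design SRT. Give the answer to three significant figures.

Q_w = (V·X)/(θ_c X_r) = 1580 × 2440 / (13.0 × 9080) = 32.66 m³/d.

Q_w ≈ 32.7 m³/d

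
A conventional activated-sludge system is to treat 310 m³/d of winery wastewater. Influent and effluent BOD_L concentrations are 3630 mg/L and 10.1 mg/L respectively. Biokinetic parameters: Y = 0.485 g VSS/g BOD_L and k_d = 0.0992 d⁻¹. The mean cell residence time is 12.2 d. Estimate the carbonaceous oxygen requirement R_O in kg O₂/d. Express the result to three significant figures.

Observed yield with endogenous decay: Y_obs = Y / (1 + k_d·θ_c) = 0.485 / (1 + 0.0992 × 12.2) = 0.485 / 2.210 = 0.2194 g VSS/g BOD_L.
ΔS = 3630 − 10.1 = 3620 mg/L, so the substrate removal rate is 310 × 3620/1000 = 1122 kg BOD_L/d.
Biomass synthesised: P_X = Y_obs × 1122 = 246.2 kg VSS/d.
R_O = Q·ΔS − 1.42 P_X = 1122 − 349.7 = 772.5 kg O₂/d.

R_O ≈ 773 kg O₂/d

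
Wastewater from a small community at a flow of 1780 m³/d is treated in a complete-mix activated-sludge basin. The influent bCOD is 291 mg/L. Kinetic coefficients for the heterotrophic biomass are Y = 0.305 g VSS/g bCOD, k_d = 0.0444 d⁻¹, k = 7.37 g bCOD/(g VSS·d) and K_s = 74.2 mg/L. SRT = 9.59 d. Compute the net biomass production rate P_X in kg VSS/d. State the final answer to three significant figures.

P_X ≈ 109 kg VSS/d

Effluent substrate depends only on kinetics and SRT: S = K_s(1 + k_d θ_c) / [θ_c(Yk − k_d) − 1] = 74.2 × (1 + 0.0444 × 9.59) / [9.59 × (0.305 × 7.37 − 0.0444) − 1] = 105.8 / 20.13 = 5.255 mg/L.
Y_obs = Y / (1 + k_d θ_c) = 0.305 / (1 + 0.0444 × 9.59) = 0.305 / 1.426 = 0.2139.
Substrate removed = Q·(S₀ − S) = 1780 m³/d × (291 − 5.26) g/m³ = 5.09×10^5 g/d = 508.6 kg/d.
Biomass produced: P_X = Y_obs·Q·ΔS = 0.2139 × 508.6 ≈ 108.8 kg VSS/d.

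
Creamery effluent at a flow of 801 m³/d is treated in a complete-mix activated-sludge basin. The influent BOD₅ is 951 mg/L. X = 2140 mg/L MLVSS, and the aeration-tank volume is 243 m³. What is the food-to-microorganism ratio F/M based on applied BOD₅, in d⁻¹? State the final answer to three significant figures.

F/M ≈ 1.46 d⁻¹

F/M = Q·S₀ / (V·X) = 801 × 951 / (243.0 × 2140) = 1.465 g BOD₅·(g VSS·d)⁻¹.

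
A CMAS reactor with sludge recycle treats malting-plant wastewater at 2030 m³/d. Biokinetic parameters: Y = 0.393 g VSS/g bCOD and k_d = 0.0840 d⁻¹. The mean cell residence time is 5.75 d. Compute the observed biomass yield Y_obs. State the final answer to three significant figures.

Y_obs ≈ 0.265 g VSS/g bCOD

Observed yield with endogenous decay: Y_obs = Y / (1 + k_d·θ_c) = 0.393 / (1 + 0.0840 × 5.75) = 0.393 / 1.483 = 0.2650 g VSS/g bCOD.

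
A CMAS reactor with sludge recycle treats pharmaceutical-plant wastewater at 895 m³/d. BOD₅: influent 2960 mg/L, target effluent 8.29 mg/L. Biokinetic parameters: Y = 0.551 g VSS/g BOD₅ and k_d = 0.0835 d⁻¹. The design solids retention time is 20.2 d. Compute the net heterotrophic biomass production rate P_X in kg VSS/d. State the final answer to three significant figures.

Observed yield with endogenous decay: Y_obs = Y / (1 + k_d·θ_c) = 0.551 / (1 + 0.0835 × 20.2) = 0.551 / 2.687 = 0.2051 g VSS/g BOD₅.
ΔS = 2960 − 8.29 = 2952 mg/L, so the substrate removal rate is 895 × 2952/1000 = 2642 kg BOD₅/d.
P_X = Y_obs · Q(S₀ − S) = 0.2051 × 2642 = 541.8 kg VSS/d.

P_X ≈ 542 kg VSS/d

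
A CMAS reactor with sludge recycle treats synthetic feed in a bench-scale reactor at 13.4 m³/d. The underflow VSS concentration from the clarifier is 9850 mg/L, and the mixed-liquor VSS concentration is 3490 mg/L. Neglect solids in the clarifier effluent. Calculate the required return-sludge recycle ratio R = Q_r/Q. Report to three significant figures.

R ≈ 0.549

Solids balance on the clarifier gives (1+R)X = R·X_r, so R = X/(X_r − X) = 3490 / (9850 − 3490) = 0.5487.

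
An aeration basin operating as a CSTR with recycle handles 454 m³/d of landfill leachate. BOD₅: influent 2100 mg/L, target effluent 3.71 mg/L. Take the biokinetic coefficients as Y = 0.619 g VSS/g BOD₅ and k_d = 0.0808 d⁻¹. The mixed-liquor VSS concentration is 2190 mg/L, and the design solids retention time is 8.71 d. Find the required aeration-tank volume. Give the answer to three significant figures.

V ≈ 1380 m³

Rearranging the biomass balance for a CMAS with decay, V = Y·Q·ΔS·θ_c / [X·(1+k_d θ_c)] = 0.619 × 454 × (2100 − 3.71) × 8.71 / [2190 × (1 + 0.0808 × 8.71)] = 5.13×10^6 / 3731 = 1375 m³.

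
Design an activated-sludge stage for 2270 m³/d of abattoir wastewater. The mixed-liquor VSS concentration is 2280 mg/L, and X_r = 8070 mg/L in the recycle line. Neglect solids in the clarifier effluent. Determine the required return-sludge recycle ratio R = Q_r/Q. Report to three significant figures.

R = Q_r/Q = X/(X_r − X) = 2280 / (8070 − 2280) = 0.3938.

R ≈ 0.394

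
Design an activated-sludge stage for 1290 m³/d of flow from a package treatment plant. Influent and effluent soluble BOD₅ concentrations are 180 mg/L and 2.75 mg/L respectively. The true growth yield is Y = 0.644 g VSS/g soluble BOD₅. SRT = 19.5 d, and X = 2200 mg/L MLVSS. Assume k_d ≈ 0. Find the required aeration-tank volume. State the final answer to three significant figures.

V ≈ 1310 m³

Biomass mass balance (decay neglected): V·X = Y·Q·(S₀ − S)·θ_c, so V = 0.644 × 1290 × (180 − 2.75) × 19.5 / 2200 = 1305 m³.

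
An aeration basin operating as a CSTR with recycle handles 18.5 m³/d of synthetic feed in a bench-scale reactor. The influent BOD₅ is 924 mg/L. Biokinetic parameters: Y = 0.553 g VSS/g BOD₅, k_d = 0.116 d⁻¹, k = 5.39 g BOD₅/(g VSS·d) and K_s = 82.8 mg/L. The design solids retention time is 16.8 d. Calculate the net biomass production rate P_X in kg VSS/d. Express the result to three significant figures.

From the Monod/SRT balance for a CMAS, S = K_s·(1+k_d θ_c)/[θ_c·(Y k − k_d) − 1] = 82.8 × (1 + 0.116 × 16.8) / [16.8 × (0.553 × 5.39 − 0.116) − 1] = 244.2 / 47.13 = 5.181 mg/L.
Observed yield with endogenous decay: Y_obs = Y / (1 + k_d·θ_c) = 0.553 / (1 + 0.116 × 16.8) = 0.553 / 2.949 = 0.1875 g VSS/g BOD₅.
Q·(S₀ − S) = 18.5 × (924 − 5.18) × 10⁻³ = 17.00 kg/d removed.
Biomass produced: P_X = Y_obs·Q·ΔS = 0.1875 × 17.00 ≈ 3.188 kg VSS/d.

P_X ≈ 3.19 kg VSS/d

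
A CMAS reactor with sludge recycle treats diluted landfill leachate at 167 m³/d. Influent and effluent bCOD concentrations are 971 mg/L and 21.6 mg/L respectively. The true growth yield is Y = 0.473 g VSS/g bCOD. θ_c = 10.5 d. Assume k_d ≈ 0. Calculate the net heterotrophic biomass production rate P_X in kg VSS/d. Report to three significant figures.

Since k_d ≈ 0, Y_obs = Y = 0.473 g VSS/g bCOD.
ΔS = 971 − 21.6 = 949.4 mg/L, so the substrate removal rate is 167 × 949.4/1000 = 158.5 kg bCOD/d.
Biomass produced: P_X = Y_obs·Q·ΔS = 0.4730 × 158.5 ≈ 74.99 kg VSS/d.

P_X ≈ 75.0 kg VSS/d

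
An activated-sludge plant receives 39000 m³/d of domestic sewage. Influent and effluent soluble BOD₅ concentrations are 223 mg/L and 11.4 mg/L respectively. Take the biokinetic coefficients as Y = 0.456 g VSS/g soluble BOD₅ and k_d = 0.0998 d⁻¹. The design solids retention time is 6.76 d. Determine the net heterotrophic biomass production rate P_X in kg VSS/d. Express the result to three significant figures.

The observed yield is Y_obs = Y/(1 + k_d·θ_c) = 0.456 / (1 + 0.0998 × 6.76) = 0.456 / 1.675 = 0.2723 g VSS per g soluble BOD₅ removed.
ΔS = 223 − 11.4 = 211.6 mg/L, so the substrate removal rate is 39000 × 211.6/1000 = 8252 kg soluble BOD₅/d.
Biomass produced: P_X = Y_obs·Q·ΔS = 0.2723 × 8252 ≈ 2247 kg VSS/d.

P_X ≈ 2250 kg VSS/d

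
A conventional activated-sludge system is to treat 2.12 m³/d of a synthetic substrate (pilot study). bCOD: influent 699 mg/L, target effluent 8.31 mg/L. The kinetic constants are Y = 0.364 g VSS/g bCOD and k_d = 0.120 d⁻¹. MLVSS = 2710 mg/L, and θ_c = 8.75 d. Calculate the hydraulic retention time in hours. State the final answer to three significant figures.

τ ≈ 9.50 h

Rearranging the biomass balance for a CMAS with decay, V = Y·Q·ΔS·θ_c / [X·(1+k_d θ_c)] = 0.364 × 2.12 × (699 − 8.31) × 8.75 / [2710 × (1 + 0.120 × 8.75)] = 4.66×10^3 / 5555 = 0.8395 m³.
τ = V/Q = 0.8395/2.12 = 0.3960 d, or 9.503 h.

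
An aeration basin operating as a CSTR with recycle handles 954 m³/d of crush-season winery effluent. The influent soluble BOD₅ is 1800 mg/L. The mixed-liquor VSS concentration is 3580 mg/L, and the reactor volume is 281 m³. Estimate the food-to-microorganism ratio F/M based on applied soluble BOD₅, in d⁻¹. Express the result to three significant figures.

F/M ≈ 1.71 d⁻¹

F/M = Q·S₀ / (V·X) = 954 × 1800 / (281.0 × 3580) = 1.707 g soluble BOD₅·(g VSS·d)⁻¹.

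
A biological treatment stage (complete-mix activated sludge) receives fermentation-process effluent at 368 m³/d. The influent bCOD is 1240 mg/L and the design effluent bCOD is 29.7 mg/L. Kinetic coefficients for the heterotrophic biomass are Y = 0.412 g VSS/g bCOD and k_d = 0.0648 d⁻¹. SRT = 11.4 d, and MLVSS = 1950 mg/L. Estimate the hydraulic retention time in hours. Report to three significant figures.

τ ≈ 40.2 h

Steady-state biomass mass balance: V·X·(1 + k_d·θ_c) = Y·Q·(S₀ − S)·θ_c, so V = 0.412 × 368 × (1240 − 29.7) × 11.4 / [1950 × (1 + 0.0648 × 11.4)] = 2.09×10^6 / 3391 = 617.0 m³.
Hydraulic retention time τ = V/Q = 617.0 / 368 = 1.677 d = 40.24 h.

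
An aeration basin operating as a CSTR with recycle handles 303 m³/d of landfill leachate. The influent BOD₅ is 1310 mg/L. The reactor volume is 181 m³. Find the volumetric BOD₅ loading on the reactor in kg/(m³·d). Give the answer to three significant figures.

L_v ≈ 2.19 kg BOD₅/(m³·d)

L_v = Q S₀ / V = 303 × 1310 × 10⁻³ / 181.0 = 2.193 kg/(m³·d).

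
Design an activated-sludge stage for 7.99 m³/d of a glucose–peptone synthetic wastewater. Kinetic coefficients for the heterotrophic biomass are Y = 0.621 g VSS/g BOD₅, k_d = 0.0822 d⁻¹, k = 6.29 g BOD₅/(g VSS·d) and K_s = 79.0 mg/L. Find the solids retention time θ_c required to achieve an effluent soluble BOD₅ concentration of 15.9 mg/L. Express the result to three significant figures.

Specific growth rate at S = 15.9 mg/L: μ = YkS/(K_s+S) = 0.621·6.29·15.9/(79.0+15.9) = 0.6544 d⁻¹.
θ_c = 1/(μ − k_d) = 1/(0.6544 − 0.0822) = 1/0.5722 = 1.748 d.

θ_c ≈ 1.75 d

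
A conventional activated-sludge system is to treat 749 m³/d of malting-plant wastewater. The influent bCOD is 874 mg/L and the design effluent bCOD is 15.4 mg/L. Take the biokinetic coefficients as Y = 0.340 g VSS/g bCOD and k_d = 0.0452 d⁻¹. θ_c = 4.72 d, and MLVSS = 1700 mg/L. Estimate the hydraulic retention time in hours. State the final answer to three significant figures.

Rearranging the biomass balance for a CMAS with decay, V = Y·Q·ΔS·θ_c / [X·(1+k_d θ_c)] = 0.340 × 749 × (874 − 15.4) × 4.72 / [1700 × (1 + 0.0452 × 4.72)] = 1.03×10^6 / 2063 = 500.3 m³.
Hydraulic retention time τ = V/Q = 500.3 / 749 = 0.6680 d = 16.03 h.

τ ≈ 16.0 h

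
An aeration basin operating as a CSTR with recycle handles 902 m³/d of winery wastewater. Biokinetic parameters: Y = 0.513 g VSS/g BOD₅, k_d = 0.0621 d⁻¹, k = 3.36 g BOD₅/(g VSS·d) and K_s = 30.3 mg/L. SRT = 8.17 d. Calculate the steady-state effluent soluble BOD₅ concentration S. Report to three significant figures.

S ≈ 3.63 mg/L

From the Monod/SRT balance for a CMAS, S = K_s·(1+k_d θ_c)/[θ_c·(Y k − k_d) − 1] = 30.3 × (1 + 0.0621 × 8.17) / [8.17 × (0.513 × 3.36 − 0.0621) − 1] = 45.67 / 12.58 = 3.632 mg/L.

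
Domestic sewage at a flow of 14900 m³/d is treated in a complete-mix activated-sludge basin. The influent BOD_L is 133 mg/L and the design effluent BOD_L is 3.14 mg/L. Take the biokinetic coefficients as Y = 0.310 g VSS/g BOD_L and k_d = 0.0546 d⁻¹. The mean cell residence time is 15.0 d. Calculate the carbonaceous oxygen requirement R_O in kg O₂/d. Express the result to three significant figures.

Y_obs = Y / (1 + k_d θ_c) = 0.310 / (1 + 0.0546 × 15.0) = 0.310 / 1.819 = 0.1704.
Mass of BOD_L removed per day: Q(S₀ − S) = 14900 × 129.9 g/m³ = 1935 kg/d.
Net sludge production P_X = 0.1704 × 1935 = 329.8 kg VSS/d.
Carbonaceous O₂ demand = substrate oxidised − cell-mass equivalent = 1935 − 1.42 × 329.8 = 1467 kg O₂/d.

R_O ≈ 1470 kg O₂/d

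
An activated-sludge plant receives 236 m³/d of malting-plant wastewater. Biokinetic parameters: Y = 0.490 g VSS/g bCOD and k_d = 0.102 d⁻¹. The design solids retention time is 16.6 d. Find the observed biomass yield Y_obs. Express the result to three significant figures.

Y_obs ≈ 0.182 g VSS/g bCOD

Observed yield with endogenous decay: Y_obs = Y / (1 + k_d·θ_c) = 0.490 / (1 + 0.102 × 16.6) = 0.490 / 2.693 = 0.1819 g VSS/g bCOD.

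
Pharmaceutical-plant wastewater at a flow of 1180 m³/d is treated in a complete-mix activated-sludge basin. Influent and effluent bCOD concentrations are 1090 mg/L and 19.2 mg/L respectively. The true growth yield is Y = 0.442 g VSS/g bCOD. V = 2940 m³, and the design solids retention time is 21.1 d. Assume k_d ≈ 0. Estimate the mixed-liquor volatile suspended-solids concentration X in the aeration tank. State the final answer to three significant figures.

X ≈ 4010 mg/L

From V·X = Y·Q·(S₀ − S)·θ_c (decay neglected): X = 0.442 × 1180 × (1090 − 19.2) × 21.1 / 2940 = 4008 mg/L.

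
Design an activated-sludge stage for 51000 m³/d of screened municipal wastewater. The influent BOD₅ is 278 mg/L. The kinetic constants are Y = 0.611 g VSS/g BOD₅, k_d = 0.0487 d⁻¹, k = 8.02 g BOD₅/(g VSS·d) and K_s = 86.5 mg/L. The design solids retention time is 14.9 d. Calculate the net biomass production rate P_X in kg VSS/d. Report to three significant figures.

From the Monod/SRT balance for a CMAS, S = K_s·(1+k_d θ_c)/[θ_c·(Y k − k_d) − 1] = 86.5 × (1 + 0.0487 × 14.9) / [14.9 × (0.611 × 8.02 − 0.0487) − 1] = 149.3 / 71.29 = 2.094 mg/L.
Y_obs = Y / (1 + k_d θ_c) = 0.611 / (1 + 0.0487 × 14.9) = 0.611 / 1.726 = 0.3541.
Substrate removed = Q·(S₀ − S) = 51000 m³/d × (278 − 2.09) g/m³ = 1.41×10^7 g/d = 14071 kg/d.
P_X = Y_obs · Q(S₀ − S) = 0.3541 × 14071 = 4982 kg VSS/d.

P_X ≈ 4980 kg VSS/d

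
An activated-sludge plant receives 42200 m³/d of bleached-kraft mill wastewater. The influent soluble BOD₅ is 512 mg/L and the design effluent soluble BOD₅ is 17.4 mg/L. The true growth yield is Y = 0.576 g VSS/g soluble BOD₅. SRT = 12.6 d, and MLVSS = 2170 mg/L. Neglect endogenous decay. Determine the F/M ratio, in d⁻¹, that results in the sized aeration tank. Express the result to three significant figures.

F/M ≈ 0.143 d⁻¹

With k_d = 0 the design equation reduces to V = Y Q (S₀−S) θ_c / X = 0.576 × 42200 × (512 − 17.4) × 12.6 / 2170 = 69807 m³.
F/M = Q·S₀ / (V·X) = 42200 × 512 / (69807 × 2170) = 0.1426 g soluble BOD₅·(g VSS·d)⁻¹.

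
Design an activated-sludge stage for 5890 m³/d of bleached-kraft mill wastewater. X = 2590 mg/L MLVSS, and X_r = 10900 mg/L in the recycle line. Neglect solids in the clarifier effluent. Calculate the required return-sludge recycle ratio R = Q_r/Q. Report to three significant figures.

R ≈ 0.312

R = Q_r/Q = X/(X_r − X) = 2590 / (10900 − 2590) = 0.3117.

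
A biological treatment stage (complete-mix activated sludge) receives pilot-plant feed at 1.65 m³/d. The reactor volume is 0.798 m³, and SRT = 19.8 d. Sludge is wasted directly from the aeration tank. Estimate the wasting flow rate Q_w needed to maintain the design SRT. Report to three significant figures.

Q_w ≈ 0.0403 m³/d

Wasting from the aeration tank: Q_w = V / θ_c = 0.7980 / 19.8 = 0.04030 m³/d.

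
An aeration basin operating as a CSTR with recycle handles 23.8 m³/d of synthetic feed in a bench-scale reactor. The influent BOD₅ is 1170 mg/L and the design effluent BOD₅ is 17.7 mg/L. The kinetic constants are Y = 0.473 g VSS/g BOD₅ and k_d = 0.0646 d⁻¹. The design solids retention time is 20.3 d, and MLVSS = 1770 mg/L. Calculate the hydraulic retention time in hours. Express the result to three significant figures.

From the SRT design equation V = Y Q (S₀−S) θ_c / [X (1 + k_d θ_c)] = 0.473 × 23.8 × (1170 − 17.7) × 20.3 / [1770 × (1 + 0.0646 × 20.3)] = 2.63×10^5 / 4091 = 64.37 m³.
Hydraulic retention time τ = V/Q = 64.37 / 23.8 = 2.704 d = 64.91 h.

τ ≈ 64.9 h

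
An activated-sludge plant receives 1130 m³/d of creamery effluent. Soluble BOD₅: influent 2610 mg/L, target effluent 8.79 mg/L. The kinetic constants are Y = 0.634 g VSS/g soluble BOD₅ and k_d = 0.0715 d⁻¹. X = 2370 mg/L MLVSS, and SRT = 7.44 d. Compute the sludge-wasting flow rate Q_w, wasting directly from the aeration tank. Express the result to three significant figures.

Rearranging the biomass balance for a CMAS with decay, V = Y·Q·ΔS·θ_c / [X·(1+k_d θ_c)] = 0.634 × 1130 × (2610 − 8.79) × 7.44 / [2370 × (1 + 0.0715 × 7.44)] = 1.39×10^7 / 3631 = 3819 m³.
For wasting at MLVSS concentration, Q_w = V/θ_c = 3819/7.44 = 513.3 m³/d.

Q_w ≈ 513 m³/d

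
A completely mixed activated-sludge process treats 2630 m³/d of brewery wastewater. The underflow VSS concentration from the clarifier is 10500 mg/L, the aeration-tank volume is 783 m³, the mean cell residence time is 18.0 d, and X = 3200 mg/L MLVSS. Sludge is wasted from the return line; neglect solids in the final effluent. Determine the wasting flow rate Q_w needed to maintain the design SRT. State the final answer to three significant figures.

Q_w ≈ 13.3 m³/d

Wasting from the return line (neglecting effluent solids): Q_w = V·X / (θ_c·X_r) = 783.0 × 3200 / (18.0 × 10500) = 13.26 m³/d.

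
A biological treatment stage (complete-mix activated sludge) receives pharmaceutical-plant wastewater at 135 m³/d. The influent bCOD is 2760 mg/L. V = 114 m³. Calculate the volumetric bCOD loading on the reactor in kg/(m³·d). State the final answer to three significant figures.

Volumetric loading L_v = Q·S₀ / V = 135 × 2760 g/m³ / 114.0 m³ = 3268 g/(m³·d) = 3.268 kg bCOD/(m³·d).

L_v ≈ 3.27 kg bCOD/(m³·d)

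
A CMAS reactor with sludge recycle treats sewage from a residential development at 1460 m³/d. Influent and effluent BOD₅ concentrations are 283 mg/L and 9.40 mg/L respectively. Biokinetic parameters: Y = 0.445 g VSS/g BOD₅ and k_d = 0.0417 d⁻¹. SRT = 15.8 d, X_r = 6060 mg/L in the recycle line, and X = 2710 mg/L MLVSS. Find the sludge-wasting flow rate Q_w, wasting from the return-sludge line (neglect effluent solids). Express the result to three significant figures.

Steady-state biomass mass balance: V·X·(1 + k_d·θ_c) = Y·Q·(S₀ − S)·θ_c, so V = 0.445 × 1460 × (283 − 9.40) × 15.8 / [2710 × (1 + 0.0417 × 15.8)] = 2.81×10^6 / 4496 = 624.8 m³.
θ_c = V·X/(Q_w·X_r) when wasting from the recycle, so Q_w = V·X/(θ_c·X_r) = 624.8 × 2710 / (15.8 × 6060) = 17.68 m³/d.

Q_w ≈ 17.7 m³/d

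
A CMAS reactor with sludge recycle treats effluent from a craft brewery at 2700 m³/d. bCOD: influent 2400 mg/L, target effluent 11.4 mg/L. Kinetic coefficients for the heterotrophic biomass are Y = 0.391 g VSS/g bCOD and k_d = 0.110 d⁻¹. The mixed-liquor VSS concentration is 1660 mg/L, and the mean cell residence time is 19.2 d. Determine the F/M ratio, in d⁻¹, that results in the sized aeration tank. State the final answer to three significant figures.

Rearranging the biomass balance for a CMAS with decay, V = Y·Q·ΔS·θ_c / [X·(1+k_d θ_c)] = 0.391 × 2700 × (2400 − 11.4) × 19.2 / [1660 × (1 + 0.110 × 19.2)] = 4.84×10^7 / 5166 = 9372 m³.
F/M = applied load / biomass = Q·S₀/(V·X) = 2700 × 2400 / (9372 × 1660) = 0.4165 d⁻¹.

F/M ≈ 0.417 d⁻¹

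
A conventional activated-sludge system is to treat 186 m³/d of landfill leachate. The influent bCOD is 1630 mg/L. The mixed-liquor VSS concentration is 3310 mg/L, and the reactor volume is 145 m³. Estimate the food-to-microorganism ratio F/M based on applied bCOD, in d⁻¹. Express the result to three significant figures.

F/M ≈ 0.632 d⁻¹

Food-to-microorganism ratio F/M = Q S₀ / (V X) = 186 × 1630 / (145.0 × 3310) = 0.6317 d⁻¹.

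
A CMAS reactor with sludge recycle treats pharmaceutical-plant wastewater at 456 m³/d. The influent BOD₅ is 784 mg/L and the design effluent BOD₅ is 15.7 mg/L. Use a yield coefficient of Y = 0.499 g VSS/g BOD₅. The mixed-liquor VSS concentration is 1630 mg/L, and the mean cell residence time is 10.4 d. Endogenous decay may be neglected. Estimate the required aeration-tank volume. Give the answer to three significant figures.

V ≈ 1120 m³

With k_d = 0 the design equation reduces to V = Y Q (S₀−S) θ_c / X = 0.499 × 456 × (784 − 15.7) × 10.4 / 1630 = 1115 m³.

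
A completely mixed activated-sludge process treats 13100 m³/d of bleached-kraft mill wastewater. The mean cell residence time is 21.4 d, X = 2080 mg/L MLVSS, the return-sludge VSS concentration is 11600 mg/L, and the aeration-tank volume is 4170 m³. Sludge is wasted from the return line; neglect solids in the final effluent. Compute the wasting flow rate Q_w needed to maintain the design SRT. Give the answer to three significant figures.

Wasting from the return line (neglecting effluent solids): Q_w = V·X / (θ_c·X_r) = 4170 × 2080 / (21.4 × 11600) = 34.94 m³/d.

Q_w ≈ 34.9 m³/d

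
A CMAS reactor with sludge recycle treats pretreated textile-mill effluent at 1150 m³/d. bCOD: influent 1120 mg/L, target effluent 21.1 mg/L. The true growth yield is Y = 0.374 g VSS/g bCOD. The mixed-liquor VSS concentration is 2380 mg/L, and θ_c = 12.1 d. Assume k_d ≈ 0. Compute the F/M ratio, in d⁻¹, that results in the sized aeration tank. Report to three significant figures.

With k_d = 0 the design equation reduces to V = Y Q (S₀−S) θ_c / X = 0.374 × 1150 × (1120 − 21.1) × 12.1 / 2380 = 2403 m³.
Food-to-microorganism ratio F/M = Q S₀ / (V X) = 1150 × 1120 / (2403 × 2380) = 0.2252 d⁻¹.

F/M ≈ 0.225 d⁻¹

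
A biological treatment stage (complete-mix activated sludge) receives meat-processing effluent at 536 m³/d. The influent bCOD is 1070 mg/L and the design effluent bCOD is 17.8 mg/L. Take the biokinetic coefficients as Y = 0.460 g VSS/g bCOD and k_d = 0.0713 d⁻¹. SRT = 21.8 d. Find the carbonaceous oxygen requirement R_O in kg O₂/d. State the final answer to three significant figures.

R_O ≈ 420 kg O₂/d

Y_obs = Y / (1 + k_d θ_c) = 0.460 / (1 + 0.0713 × 21.8) = 0.460 / 2.554 = 0.1801.
Substrate removed = Q·(S₀ − S) = 536 m³/d × (1070 − 17.8) g/m³ = 5.64×10^5 g/d = 564.0 kg/d.
Net sludge production P_X = 0.1801 × 564.0 = 101.6 kg VSS/d.
R_O = Q·ΔS − 1.42 P_X = 564.0 − 144.2 = 419.8 kg O₂/d.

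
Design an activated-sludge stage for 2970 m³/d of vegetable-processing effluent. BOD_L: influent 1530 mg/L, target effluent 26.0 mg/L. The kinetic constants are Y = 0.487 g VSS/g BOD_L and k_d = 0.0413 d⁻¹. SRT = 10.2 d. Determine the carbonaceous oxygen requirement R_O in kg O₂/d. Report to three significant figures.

Correct the yield for decay: Y_obs = Y/(1 + k_d θ_c) = 0.487 / (1 + 0.0413 × 10.2) = 0.487 / 1.421 = 0.3427.
ΔS = 1530 − 26.0 = 1504 mg/L, so the substrate removal rate is 2970 × 1504/1000 = 4467 kg BOD_L/d.
Net sludge production P_X = 0.3427 × 4467 = 1531 kg VSS/d.
R_O = Q·ΔS − 1.42 P_X = 4467 − 2173 = 2293 kg O₂/d.

R_O ≈ 2290 kg O₂/d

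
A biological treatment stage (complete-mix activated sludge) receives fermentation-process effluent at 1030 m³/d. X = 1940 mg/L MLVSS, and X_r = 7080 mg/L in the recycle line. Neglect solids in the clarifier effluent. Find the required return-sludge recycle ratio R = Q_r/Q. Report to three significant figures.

R ≈ 0.377

Mass balance around the secondary clarifier (neglecting effluent solids): R = X / (X_r − X) = 1940 / (7080 − 1940) = 0.3774.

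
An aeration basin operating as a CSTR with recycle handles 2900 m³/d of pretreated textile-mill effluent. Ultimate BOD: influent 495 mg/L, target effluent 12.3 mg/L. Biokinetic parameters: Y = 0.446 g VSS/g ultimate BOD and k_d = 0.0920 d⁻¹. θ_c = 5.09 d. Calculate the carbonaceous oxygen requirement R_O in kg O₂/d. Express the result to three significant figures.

Correct the yield for decay: Y_obs = Y/(1 + k_d θ_c) = 0.446 / (1 + 0.0920 × 5.09) = 0.446 / 1.468 = 0.3038.
Substrate removed = Q·(S₀ − S) = 2900 m³/d × (495 − 12.3) g/m³ = 1.4×10^6 g/d = 1400 kg/d.
Biomass synthesised: P_X = Y_obs × 1400 = 425.2 kg VSS/d.
R_O = Q·(S₀ − S) − 1.42·P_X = 1400 − 1.42 × 425.2 = 796.0 kg O₂/d.

R_O ≈ 796 kg O₂/d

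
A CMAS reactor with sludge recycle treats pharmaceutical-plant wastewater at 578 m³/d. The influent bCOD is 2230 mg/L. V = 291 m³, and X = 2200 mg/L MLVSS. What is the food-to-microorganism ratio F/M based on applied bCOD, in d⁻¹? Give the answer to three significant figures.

Food-to-microorganism ratio F/M = Q S₀ / (V X) = 578 × 2230 / (291.0 × 2200) = 2.013 d⁻¹.

F/M ≈ 2.01 d⁻¹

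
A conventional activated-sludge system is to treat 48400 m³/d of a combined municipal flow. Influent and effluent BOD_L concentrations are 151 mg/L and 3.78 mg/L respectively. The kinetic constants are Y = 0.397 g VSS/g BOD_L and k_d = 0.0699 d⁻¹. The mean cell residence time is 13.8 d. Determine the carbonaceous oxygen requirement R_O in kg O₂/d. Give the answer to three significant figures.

Observed yield with endogenous decay: Y_obs = Y / (1 + k_d·θ_c) = 0.397 / (1 + 0.0699 × 13.8) = 0.397 / 1.965 = 0.2021 g VSS/g BOD_L.
Substrate removed = Q·(S₀ − S) = 48400 m³/d × (151 − 3.78) g/m³ = 7.13×10^6 g/d = 7125 kg/d.
Net sludge production P_X = 0.2021 × 7125 = 1440 kg VSS/d.
Carbonaceous O₂ demand = substrate oxidised − cell-mass equivalent = 7125 − 1.42 × 1440 = 5081 kg O₂/d.

R_O ≈ 5080 kg O₂/d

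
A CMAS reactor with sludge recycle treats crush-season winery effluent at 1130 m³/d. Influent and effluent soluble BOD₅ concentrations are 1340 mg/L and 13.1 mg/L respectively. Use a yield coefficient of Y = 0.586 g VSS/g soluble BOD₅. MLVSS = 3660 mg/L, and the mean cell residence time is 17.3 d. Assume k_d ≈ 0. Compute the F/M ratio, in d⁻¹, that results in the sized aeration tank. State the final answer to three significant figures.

V·X = Y·Q·ΔS·θ_c gives V = 0.586 × 1130 × (1340 − 13.1) × 17.3 / 3660 = 4153 m³.
Food-to-microorganism ratio F/M = Q S₀ / (V X) = 1130 × 1340 / (4153 × 3660) = 0.09961 d⁻¹.

F/M ≈ 0.0996 d⁻¹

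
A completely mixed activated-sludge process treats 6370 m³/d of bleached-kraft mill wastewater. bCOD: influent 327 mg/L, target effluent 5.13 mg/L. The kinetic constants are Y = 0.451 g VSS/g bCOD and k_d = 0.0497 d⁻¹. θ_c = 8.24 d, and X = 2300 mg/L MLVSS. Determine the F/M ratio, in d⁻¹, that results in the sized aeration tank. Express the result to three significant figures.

From the SRT design equation V = Y Q (S₀−S) θ_c / [X (1 + k_d θ_c)] = 0.451 × 6370 × (327 − 5.13) × 8.24 / [2300 × (1 + 0.0497 × 8.24)] = 7.62×10^6 / 3242 = 2350 m³.
F/M = Q·S₀ / (V·X) = 6370 × 327 / (2350 × 2300) = 0.3853 g bCOD·(g VSS·d)⁻¹.

F/M ≈ 0.385 d⁻¹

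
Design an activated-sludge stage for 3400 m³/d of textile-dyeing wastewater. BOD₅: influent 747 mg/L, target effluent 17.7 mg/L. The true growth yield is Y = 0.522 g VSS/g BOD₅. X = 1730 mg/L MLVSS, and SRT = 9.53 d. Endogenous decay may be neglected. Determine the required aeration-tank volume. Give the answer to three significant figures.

V ≈ 7130 m³

Biomass mass balance (decay neglected): V·X = Y·Q·(S₀ − S)·θ_c, so V = 0.522 × 3400 × (747 − 17.7) × 9.53 / 1730 = 7130 m³.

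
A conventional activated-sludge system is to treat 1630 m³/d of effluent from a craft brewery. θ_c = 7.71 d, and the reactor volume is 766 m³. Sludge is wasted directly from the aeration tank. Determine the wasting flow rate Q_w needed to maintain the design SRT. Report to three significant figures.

Q_w ≈ 99.4 m³/d

Wasting from the aeration tank: Q_w = V / θ_c = 766.0 / 7.71 = 99.35 m³/d.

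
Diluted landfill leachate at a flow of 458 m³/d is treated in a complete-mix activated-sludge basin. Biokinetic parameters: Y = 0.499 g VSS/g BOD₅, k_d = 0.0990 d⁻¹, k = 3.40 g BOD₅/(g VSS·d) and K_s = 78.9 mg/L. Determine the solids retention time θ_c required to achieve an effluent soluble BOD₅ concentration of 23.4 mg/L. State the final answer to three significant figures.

θ_c ≈ 3.46 d

Specific growth rate at S = 23.4 mg/L: μ = YkS/(K_s+S) = 0.499·3.40·23.4/(78.9+23.4) = 0.3881 d⁻¹.
Then 1/θ_c = μ − k_d = 0.3881 − 0.0990 = 0.2891 d⁻¹, giving θ_c = 3.459 d.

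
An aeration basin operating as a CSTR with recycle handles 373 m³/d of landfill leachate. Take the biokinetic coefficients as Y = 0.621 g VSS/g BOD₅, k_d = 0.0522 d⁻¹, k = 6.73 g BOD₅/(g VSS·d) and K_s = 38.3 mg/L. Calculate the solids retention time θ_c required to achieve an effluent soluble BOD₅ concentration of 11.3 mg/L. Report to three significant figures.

From 1/θ_c = Y·k·S/(K_s + S) − k_d: Y·k·S/(K_s+S) = 0.621 × 6.73 × 11.3 / (38.3 + 11.3) = 0.9521 d⁻¹.
θ_c = 1/(μ − k_d) = 1/(0.9521 − 0.0522) = 1/0.8999 = 1.111 d.

θ_c ≈ 1.11 d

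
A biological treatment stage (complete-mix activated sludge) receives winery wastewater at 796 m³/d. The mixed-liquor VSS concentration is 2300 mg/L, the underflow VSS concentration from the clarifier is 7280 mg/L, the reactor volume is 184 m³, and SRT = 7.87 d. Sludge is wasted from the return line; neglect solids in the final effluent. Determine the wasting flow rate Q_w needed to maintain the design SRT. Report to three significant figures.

Q_w ≈ 7.39 m³/d

Q_w = (V·X)/(θ_c X_r) = 184.0 × 2300 / (7.87 × 7280) = 7.387 m³/d.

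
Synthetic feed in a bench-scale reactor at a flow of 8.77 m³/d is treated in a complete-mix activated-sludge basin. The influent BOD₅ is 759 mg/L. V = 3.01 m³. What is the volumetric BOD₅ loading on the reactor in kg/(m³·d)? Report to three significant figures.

Volumetric loading L_v = Q·S₀ / V = 8.77 × 759 g/m³ / 3.010 m³ = 2211 g/(m³·d) = 2.211 kg BOD₅/(m³·d).

L_v ≈ 2.21 kg BOD₅/(m³·d)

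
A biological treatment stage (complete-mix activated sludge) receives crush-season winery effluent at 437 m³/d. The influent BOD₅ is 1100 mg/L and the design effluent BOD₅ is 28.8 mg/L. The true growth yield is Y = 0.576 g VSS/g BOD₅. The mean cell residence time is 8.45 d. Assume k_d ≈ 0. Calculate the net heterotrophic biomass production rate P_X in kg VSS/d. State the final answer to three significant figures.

P_X ≈ 270 kg VSS/d

No decay correction is needed, so Y_obs = Y = 0.576.
Substrate removed = Q·(S₀ − S) = 437 m³/d × (1100 − 28.8) g/m³ = 4.68×10^5 g/d = 468.1 kg/d.
So the net sludge growth is P_X = 0.5760 × 468.1 = 269.6 kg VSS/d.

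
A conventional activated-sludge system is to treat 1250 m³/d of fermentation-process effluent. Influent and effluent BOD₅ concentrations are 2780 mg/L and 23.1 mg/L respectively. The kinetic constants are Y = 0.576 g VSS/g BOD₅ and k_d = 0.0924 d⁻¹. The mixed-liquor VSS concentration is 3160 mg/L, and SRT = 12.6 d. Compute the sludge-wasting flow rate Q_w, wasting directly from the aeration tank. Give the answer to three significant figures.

Q_w ≈ 290 m³/d

Rearranging the biomass balance for a CMAS with decay, V = Y·Q·ΔS·θ_c / [X·(1+k_d θ_c)] = 0.576 × 1250 × (2780 − 23.1) × 12.6 / [3160 × (1 + 0.0924 × 12.6)] = 2.5×10^7 / 6839 = 3657 m³.
Wasting from the aeration tank: Q_w = V / θ_c = 3657 / 12.6 = 290.2 m³/d.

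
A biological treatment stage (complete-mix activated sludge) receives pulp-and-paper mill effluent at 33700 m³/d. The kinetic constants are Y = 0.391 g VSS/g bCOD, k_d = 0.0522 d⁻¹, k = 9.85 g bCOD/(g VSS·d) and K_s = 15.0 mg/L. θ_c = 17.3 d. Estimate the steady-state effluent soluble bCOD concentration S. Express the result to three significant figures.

S ≈ 0.441 mg/L

Effluent substrate depends only on kinetics and SRT: S = K_s(1 + k_d θ_c) / [θ_c(Yk − k_d) − 1] = 15.0 × (1 + 0.0522 × 17.3) / [17.3 × (0.391 × 9.85 − 0.0522) − 1] = 28.55 / 64.73 = 0.4410 mg/L.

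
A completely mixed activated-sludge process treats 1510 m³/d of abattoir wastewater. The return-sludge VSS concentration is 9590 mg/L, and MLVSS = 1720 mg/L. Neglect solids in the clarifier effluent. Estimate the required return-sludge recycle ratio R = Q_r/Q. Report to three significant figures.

R = Q_r/Q = X/(X_r − X) = 1720 / (9590 − 1720) = 0.2186.

R ≈ 0.219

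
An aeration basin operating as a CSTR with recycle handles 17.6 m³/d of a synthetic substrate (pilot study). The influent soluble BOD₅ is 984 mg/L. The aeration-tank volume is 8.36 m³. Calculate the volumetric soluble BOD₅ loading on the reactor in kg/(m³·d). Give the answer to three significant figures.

L_v ≈ 2.07 kg soluble BOD₅/(m³·d)

Volumetric loading L_v = Q·S₀ / V = 17.6 × 984 g/m³ / 8.360 m³ = 2072 g/(m³·d) = 2.072 kg soluble BOD₅/(m³·d).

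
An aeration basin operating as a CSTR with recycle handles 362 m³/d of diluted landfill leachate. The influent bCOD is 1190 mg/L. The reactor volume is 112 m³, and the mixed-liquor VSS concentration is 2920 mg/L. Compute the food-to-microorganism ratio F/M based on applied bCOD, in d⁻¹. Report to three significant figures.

F/M = Q·S₀ / (V·X) = 362 × 1190 / (112.0 × 2920) = 1.317 g bCOD·(g VSS·d)⁻¹.

F/M ≈ 1.32 d⁻¹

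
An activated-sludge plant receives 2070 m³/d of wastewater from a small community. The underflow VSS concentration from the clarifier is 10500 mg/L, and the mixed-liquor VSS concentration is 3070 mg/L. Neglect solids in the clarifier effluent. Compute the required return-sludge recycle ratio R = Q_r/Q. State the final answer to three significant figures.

R = Q_r/Q = X/(X_r − X) = 3070 / (10500 − 3070) = 0.4132.

R ≈ 0.413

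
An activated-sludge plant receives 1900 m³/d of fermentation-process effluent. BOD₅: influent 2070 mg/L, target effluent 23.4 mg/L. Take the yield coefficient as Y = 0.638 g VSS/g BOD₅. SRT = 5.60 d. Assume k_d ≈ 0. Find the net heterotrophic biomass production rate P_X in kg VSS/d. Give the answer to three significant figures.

Since k_d ≈ 0, Y_obs = Y = 0.638 g VSS/g BOD₅.
Mass of BOD₅ removed per day: Q(S₀ − S) = 1900 × 2047 g/m³ = 3889 kg/d.
Net biomass production P_X = Y_obs × Q·(S₀ − S) = 0.6380 × 3889 = 2481 kg VSS/d.

P_X ≈ 2480 kg VSS/d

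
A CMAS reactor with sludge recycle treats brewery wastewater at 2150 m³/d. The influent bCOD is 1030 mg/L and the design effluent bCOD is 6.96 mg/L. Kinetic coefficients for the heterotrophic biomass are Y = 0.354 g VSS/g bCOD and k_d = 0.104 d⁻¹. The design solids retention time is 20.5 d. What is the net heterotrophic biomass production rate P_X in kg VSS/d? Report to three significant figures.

Correct the yield for decay: Y_obs = Y/(1 + k_d θ_c) = 0.354 / (1 + 0.104 × 20.5) = 0.354 / 3.132 = 0.1130.
Substrate removed = Q·(S₀ − S) = 2150 m³/d × (1030 − 6.96) g/m³ = 2.2×10^6 g/d = 2200 kg/d.
P_X = Y_obs · Q(S₀ − S) = 0.1130 × 2200 = 248.6 kg VSS/d.

P_X ≈ 249 kg VSS/d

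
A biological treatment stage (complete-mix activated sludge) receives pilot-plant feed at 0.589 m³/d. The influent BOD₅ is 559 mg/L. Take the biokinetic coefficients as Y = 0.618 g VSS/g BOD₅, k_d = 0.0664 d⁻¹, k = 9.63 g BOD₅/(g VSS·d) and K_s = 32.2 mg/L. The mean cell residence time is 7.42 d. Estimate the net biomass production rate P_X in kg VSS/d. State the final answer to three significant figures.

Effluent substrate depends only on kinetics and SRT: S = K_s(1 + k_d θ_c) / [θ_c(Yk − k_d) − 1] = 32.2 × (1 + 0.0664 × 7.42) / [7.42 × (0.618 × 9.63 − 0.0664) − 1] = 48.06 / 42.67 = 1.127 mg/L.
Correct the yield for decay: Y_obs = Y/(1 + k_d θ_c) = 0.618 / (1 + 0.0664 × 7.42) = 0.618 / 1.493 = 0.4140.
Q·(S₀ − S) = 0.589 × (559 − 1.13) × 10⁻³ = 0.3286 kg/d removed.
P_X = Y_obs · Q(S₀ − S) = 0.4140 × 0.3286 = 0.1360 kg VSS/d.

P_X ≈ 0.136 kg VSS/d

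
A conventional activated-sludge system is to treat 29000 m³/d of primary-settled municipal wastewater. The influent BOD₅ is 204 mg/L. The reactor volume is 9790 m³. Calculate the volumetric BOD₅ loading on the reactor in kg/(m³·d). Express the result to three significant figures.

L_v ≈ 0.604 kg BOD₅/(m³·d)

Volumetric loading L_v = Q·S₀ / V = 29000 × 204 g/m³ / 9790 m³ = 604.3 g/(m³·d) = 0.6043 kg BOD₅/(m³·d).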